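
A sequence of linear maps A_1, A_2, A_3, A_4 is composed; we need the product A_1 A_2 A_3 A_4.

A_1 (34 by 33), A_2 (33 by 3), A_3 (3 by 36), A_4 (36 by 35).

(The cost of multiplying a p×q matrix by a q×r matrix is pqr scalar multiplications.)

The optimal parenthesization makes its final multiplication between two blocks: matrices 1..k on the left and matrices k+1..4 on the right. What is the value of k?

Adjacent pairs: A_1A_2 = 34·33·3 = 3366; A_2A_3 = 33·3·36 = 3564; A_3A_4 = 3·36·35 = 3780.
Length 3: A_1..A_3: k=1: 0+3564+34·33·36=43956; k=2: 3366+0+34·3·36=7038 → min 7038 | A_2..A_4: k=2: 0+3780+33·3·35=7245; k=3: 3564+0+33·36·35=45144 → min 7245.
Top-level splits: k=1: (A_1..A_1)·(A_2..A_4) → 0+7245+34·33·35 = 46515; k=2: (A_1..A_2)·(A_3..A_4) → 3366+3780+34·3·35 = 10716; k=3: (A_1..A_3)·(A_4..A_4) → 7038+0+34·36·35 = 49878.
Best split is after A_2, i.e. k = 2.

2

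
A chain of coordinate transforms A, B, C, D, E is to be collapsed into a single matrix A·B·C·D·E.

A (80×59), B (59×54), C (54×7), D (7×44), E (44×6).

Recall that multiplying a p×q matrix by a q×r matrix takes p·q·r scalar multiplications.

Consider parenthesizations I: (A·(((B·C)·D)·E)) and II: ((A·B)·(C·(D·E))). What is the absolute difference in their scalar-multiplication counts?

Order I = (A·(((B·C)·D)·E)): (B·C): 59×54 by 54×7 → 59×7, cost 59·54·7 = 22302; ((B·C)·D): 59×7 by 7×44 → 59×44, cost 59·7·44 = 18172; cumulative 40474; (((B·C)·D)·E): 59×44 by 44×6 → 59×6, cost 59·44·6 = 15576; cumulative 56050; (A·(((B·C)·D)·E)): 80×59 by 59×6 → 80×6, cost 80·59·6 = 28320; cumulative 84370. Total 84370.
Order II = ((A·B)·(C·(D·E))): (A·B): 80×59 by 59×54 → 80×54, cost 80·59·54 = 254880; (D·E): 7×44 by 44×6 → 7×6, cost 7·44·6 = 1848; (C·(D·E)): 54×7 by 7×6 → 54×6, cost 54·7·6 = 2268; cumulative 4116; ((A·B)·(C·(D·E))): 80×54 by 54×6 → 80×6, cost 80·54·6 = 25920; cumulative 284916. Total 284916.
Difference: |84370 − 284916| = 200546.

200546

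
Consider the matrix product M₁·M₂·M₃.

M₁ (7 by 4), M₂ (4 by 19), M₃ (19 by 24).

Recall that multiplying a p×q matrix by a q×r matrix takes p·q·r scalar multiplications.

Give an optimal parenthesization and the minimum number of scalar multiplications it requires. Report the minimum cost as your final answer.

(M₁·(M₂·M₃)): cost 2496.
((M₁·M₂)·M₃): cost 3724.
Optimal: (M₁·(M₂·M₃)) with cost 2496.

2496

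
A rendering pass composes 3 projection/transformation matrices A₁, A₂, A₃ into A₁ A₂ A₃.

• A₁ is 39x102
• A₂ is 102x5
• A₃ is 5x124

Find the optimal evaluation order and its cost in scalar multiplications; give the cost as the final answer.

44070

(A₁ (A₂ A₃)): cost 556512.
((A₁ A₂) A₃): cost 44070.
Optimal: ((A₁ A₂) A₃) with cost 44070.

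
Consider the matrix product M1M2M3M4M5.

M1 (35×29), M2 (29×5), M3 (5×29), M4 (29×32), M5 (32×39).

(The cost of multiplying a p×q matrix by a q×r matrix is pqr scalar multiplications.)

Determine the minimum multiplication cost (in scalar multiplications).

Adjacent pairs: M1M2 = 35·29·5 = 5075; M2M3 = 29·5·29 = 4205; M3M4 = 5·29·32 = 4640; M4M5 = 29·32·39 = 36192.
Length 3: M1..M3: k=1: 0+4205+35·29·29=33640; k=2: 5075+0+35·5·29=10150 → min 10150 | M2..M4: k=2: 0+4640+29·5·32=9280; k=3: 4205+0+29·29·32=31117 → min 9280 | M3..M5: k=3: 0+36192+5·29·39=41847; k=4: 4640+0+5·32·39=10880 → min 10880.
Length 4: M1..M4: k=1: 0+9280+35·29·32=41760; k=2: 5075+4640+35·5·32=15315; k=3: 10150+0+35·29·32=42630 → min 15315 | M2..M5: k=2: 0+10880+29·5·39=16535; k=3: 4205+36192+29·29·39=73196; k=4: 9280+0+29·32·39=45472 → min 16535.
Length 5: M1..M5: k=1: 0+16535+35·29·39=56120; k=2: 5075+10880+35·5·39=22780; k=3: 10150+36192+35·29·39=85927; k=4: 15315+0+35·32·39=58995 → min 22780.
Optimal order: ((M1M2)((M3M4)M5)) with cost 22780.

22780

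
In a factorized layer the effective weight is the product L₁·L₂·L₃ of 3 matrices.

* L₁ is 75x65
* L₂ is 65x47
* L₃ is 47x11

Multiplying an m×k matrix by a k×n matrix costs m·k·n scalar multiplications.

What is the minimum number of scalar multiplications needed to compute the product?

Order (L₁·(L₂·L₃)): (L₂·L₃): 65×47 by 47×11 → 65×11, cost 65·47·11 = 33605; (L₁·(L₂·L₃)): 75×65 by 65×11 → 75×11, cost 75·65·11 = 53625; cumulative 87230. Total 87230.
Order ((L₁·L₂)·L₃): (L₁·L₂): 75×65 by 65×47 → 75×47, cost 75·65·47 = 229125; ((L₁·L₂)·L₃): 75×47 by 47×11 → 75×11, cost 75·47·11 = 38775; cumulative 267900. Total 267900.
Minimum: 87230.

87230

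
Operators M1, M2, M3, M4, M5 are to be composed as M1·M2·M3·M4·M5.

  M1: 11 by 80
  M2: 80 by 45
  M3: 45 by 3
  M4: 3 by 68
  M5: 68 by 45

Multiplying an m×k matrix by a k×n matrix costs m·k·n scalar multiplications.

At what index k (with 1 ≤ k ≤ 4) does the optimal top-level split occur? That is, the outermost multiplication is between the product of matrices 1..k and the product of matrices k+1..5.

Adjacent pairs: M1M2 = 11·80·45 = 39600; M2M3 = 80·45·3 = 10800; M3M4 = 45·3·68 = 9180; M4M5 = 3·68·45 = 9180.
Length 3: M1..M3: k=1: 0+10800+11·80·3=13440; k=2: 39600+0+11·45·3=41085 → min 13440 | M2..M4: k=2: 0+9180+80·45·68=253980; k=3: 10800+0+80·3·68=27120 → min 27120 | M3..M5: k=3: 0+9180+45·3·45=15255; k=4: 9180+0+45·68·45=146880 → min 15255.
Length 4: M1..M4: k=1: 0+27120+11·80·68=86960; k=2: 39600+9180+11·45·68=82440; k=3: 13440+0+11·3·68=15684 → min 15684 | M2..M5: k=2: 0+15255+80·45·45=177255; k=3: 10800+9180+80·3·45=30780; k=4: 27120+0+80·68·45=271920 → min 30780.
Top-level splits: k=1: (M1..M1)·(M2..M5) → 0+30780+11·80·45 = 70380; k=2: (M1..M2)·(M3..M5) → 39600+15255+11·45·45 = 77130; k=3: (M1..M3)·(M4..M5) → 13440+9180+11·3·45 = 24105; k=4: (M1..M4)·(M5..M5) → 15684+0+11·68·45 = 49344.
Best split is after M3, i.e. k = 3.

3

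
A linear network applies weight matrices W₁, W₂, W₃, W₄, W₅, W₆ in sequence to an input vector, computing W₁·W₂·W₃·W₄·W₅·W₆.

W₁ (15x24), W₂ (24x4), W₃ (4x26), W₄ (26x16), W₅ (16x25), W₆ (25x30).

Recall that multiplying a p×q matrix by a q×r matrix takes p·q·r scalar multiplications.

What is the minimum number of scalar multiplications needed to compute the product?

9504

Adjacent pairs: W₁W₂ = 15·24·4 = 1440; W₂W₃ = 24·4·26 = 2496; W₃W₄ = 4·26·16 = 1664; W₄W₅ = 26·16·25 = 10400; W₅W₆ = 16·25·30 = 12000.
Length 3: W₁..W₃: k=1: 0+2496+15·24·26=11856; k=2: 1440+0+15·4·26=3000 → min 3000 | W₂..W₄: k=2: 0+1664+24·4·16=3200; k=3: 2496+0+24·26·16=12480 → min 3200 | W₃..W₅: k=3: 0+10400+4·26·25=13000; k=4: 1664+0+4·16·25=3264 → min 3264 | W₄..W₆: k=4: 0+12000+26·16·30=24480; k=5: 10400+0+26·25·30=29900 → min 24480.
Length 4: W₁..W₄: k=1: 0+3200+15·24·16=8960; k=2: 1440+1664+15·4·16=4064; k=3: 3000+0+15·26·16=9240 → min 4064 | W₂..W₅: k=2: 0+3264+24·4·25=5664; k=3: 2496+10400+24·26·25=28496; k=4: 3200+0+24·16·25=12800 → min 5664 | W₃..W₆: k=3: 0+24480+4·26·30=27600; k=4: 1664+12000+4·16·30=15584; k=5: 3264+0+4·25·30=6264 → min 6264.
Length 5: W₁..W₅: k=1: 0+5664+15·24·25=14664; k=2: 1440+3264+15·4·25=6204; k=3: 3000+10400+15·26·25=23150; k=4: 4064+0+15·16·25=10064 → min 6204 | W₂..W₆: k=2: 0+6264+24·4·30=9144; k=3: 2496+24480+24·26·30=45696; k=4: 3200+12000+24·16·30=26720; k=5: 5664+0+24·25·30=23664 → min 9144.
Length 6: W₁..W₆: k=1: 0+9144+15·24·30=19944; k=2: 1440+6264+15·4·30=9504; k=3: 3000+24480+15·26·30=39180; k=4: 4064+12000+15·16·30=23264; k=5: 6204+0+15·25·30=17454 → min 9504.
Optimal order: ((W₁·W₂)·(((W₃·W₄)·W₅)·W₆)) with cost 9504.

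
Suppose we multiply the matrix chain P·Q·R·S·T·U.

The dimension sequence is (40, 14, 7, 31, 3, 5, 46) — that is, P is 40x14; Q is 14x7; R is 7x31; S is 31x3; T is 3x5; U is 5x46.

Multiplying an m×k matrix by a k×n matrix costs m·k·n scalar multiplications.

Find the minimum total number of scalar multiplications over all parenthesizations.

Adjacent pairs: PQ = 40·14·7 = 3920; QR = 14·7·31 = 3038; RS = 7·31·3 = 651; ST = 31·3·5 = 465; TU = 3·5·46 = 690.
Length 3: P..R: k=1: 0+3038+40·14·31=20398; k=2: 3920+0+40·7·31=12600 → min 12600 | Q..S: k=2: 0+651+14·7·3=945; k=3: 3038+0+14·31·3=4340 → min 945 | R..T: k=3: 0+465+7·31·5=1550; k=4: 651+0+7·3·5=756 → min 756 | S..U: k=4: 0+690+31·3·46=4968; k=5: 465+0+31·5·46=7595 → min 4968.
Length 4: P..S: k=1: 0+945+40·14·3=2625; k=2: 3920+651+40·7·3=5411; k=3: 12600+0+40·31·3=16320 → min 2625 | Q..T: k=2: 0+756+14·7·5=1246; k=3: 3038+465+14·31·5=5673; k=4: 945+0+14·3·5=1155 → min 1155 | R..U: k=3: 0+4968+7·31·46=14950; k=4: 651+690+7·3·46=2307; k=5: 756+0+7·5·46=2366 → min 2307.
Length 5: P..T: k=1: 0+1155+40·14·5=3955; k=2: 3920+756+40·7·5=6076; k=3: 12600+465+40·31·5=19265; k=4: 2625+0+40·3·5=3225 → min 3225 | Q..U: k=2: 0+2307+14·7·46=6815; k=3: 3038+4968+14·31·46=27970; k=4: 945+690+14·3·46=3567; k=5: 1155+0+14·5·46=4375 → min 3567.
Length 6: P..U: k=1: 0+3567+40·14·46=29327; k=2: 3920+2307+40·7·46=19107; k=3: 12600+4968+40·31·46=74608; k=4: 2625+690+40·3·46=8835; k=5: 3225+0+40·5·46=12425 → min 8835.
Optimal order: ((P·(Q·(R·S)))·(T·U)) with cost 8835.

8835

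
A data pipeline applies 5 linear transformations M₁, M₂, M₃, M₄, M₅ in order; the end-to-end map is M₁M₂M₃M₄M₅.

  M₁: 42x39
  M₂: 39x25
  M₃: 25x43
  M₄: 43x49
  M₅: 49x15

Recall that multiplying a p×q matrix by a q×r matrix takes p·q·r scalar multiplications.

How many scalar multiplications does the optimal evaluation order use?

Adjacent pairs: M₁M₂ = 42·39·25 = 40950; M₂M₃ = 39·25·43 = 41925; M₃M₄ = 25·43·49 = 52675; M₄M₅ = 43·49·15 = 31605.
Length 3: M₁..M₃: k=1: 0+41925+42·39·43=112359; k=2: 40950+0+42·25·43=86100 → min 86100 | M₂..M₄: k=2: 0+52675+39·25·49=100450; k=3: 41925+0+39·43·49=124098 → min 100450 | M₃..M₅: k=3: 0+31605+25·43·15=47730; k=4: 52675+0+25·49·15=71050 → min 47730.
Length 4: M₁..M₄: k=1: 0+100450+42·39·49=180712; k=2: 40950+52675+42·25·49=145075; k=3: 86100+0+42·43·49=174594 → min 145075 | M₂..M₅: k=2: 0+47730+39·25·15=62355; k=3: 41925+31605+39·43·15=98685; k=4: 100450+0+39·49·15=129115 → min 62355.
Length 5: M₁..M₅: k=1: 0+62355+42·39·15=86925; k=2: 40950+47730+42·25·15=104430; k=3: 86100+31605+42·43·15=144795; k=4: 145075+0+42·49·15=175945 → min 86925.
Optimal order: (M₁(M₂(M₃(M₄M₅)))) with cost 86925.

86925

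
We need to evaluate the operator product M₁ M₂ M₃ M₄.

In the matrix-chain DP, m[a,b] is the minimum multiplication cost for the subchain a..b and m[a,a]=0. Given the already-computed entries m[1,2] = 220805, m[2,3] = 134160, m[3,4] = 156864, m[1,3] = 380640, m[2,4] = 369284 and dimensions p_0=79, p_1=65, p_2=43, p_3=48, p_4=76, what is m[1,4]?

635841

m[1,4] = min over k∈[1,3] of m[1,k]+m[k+1,4]+p_{0}·p_k·p_{4}.
k=1: 0 + 369284 + 79·65·76 = 759544; k=2: 220805 + 156864 + 79·43·76 = 635841; k=3: 380640 + 0 + 79·48·76 = 668832.
Minimum: 635841 at k=2.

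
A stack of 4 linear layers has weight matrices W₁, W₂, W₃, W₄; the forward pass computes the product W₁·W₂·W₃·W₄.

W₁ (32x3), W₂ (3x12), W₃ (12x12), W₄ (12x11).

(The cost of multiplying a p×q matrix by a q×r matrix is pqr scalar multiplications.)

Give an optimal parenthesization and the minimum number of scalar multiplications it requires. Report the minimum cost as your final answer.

1884

Adjacent pairs: W₁W₂ = 32·3·12 = 1152; W₂W₃ = 3·12·12 = 432; W₃W₄ = 12·12·11 = 1584.
Length 3: W₁..W₃: k=1: 0+432+32·3·12=1584; k=2: 1152+0+32·12·12=5760 → min 1584 | W₂..W₄: k=2: 0+1584+3·12·11=1980; k=3: 432+0+3·12·11=828 → min 828.
Length 4: W₁..W₄: k=1: 0+828+32·3·11=1884; k=2: 1152+1584+32·12·11=6960; k=3: 1584+0+32·12·11=5808 → min 1884.
Optimal parenthesization: (W₁·((W₂·W₃)·W₄)) with cost 1884.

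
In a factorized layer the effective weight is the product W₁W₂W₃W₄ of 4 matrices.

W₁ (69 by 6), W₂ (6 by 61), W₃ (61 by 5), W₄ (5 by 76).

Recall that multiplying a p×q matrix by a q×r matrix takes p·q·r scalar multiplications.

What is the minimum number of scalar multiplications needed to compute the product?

Adjacent pairs: W₁W₂ = 69·6·61 = 25254; W₂W₃ = 6·61·5 = 1830; W₃W₄ = 61·5·76 = 23180.
Length 3: W₁..W₃: k=1: 0+1830+69·6·5=3900; k=2: 25254+0+69·61·5=46299 → min 3900 | W₂..W₄: k=2: 0+23180+6·61·76=50996; k=3: 1830+0+6·5·76=4110 → min 4110.
Length 4: W₁..W₄: k=1: 0+4110+69·6·76=35574; k=2: 25254+23180+69·61·76=368318; k=3: 3900+0+69·5·76=30120 → min 30120.
Optimal order: ((W₁(W₂W₃))W₄) with cost 30120.

30120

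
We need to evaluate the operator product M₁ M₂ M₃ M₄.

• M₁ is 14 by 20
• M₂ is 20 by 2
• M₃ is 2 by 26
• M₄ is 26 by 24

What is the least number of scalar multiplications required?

Adjacent pairs: M₁M₂ = 14·20·2 = 560; M₂M₃ = 20·2·26 = 1040; M₃M₄ = 2·26·24 = 1248.
Length 3: M₁..M₃: k=1: 0+1040+14·20·26=8320; k=2: 560+0+14·2·26=1288 → min 1288 | M₂..M₄: k=2: 0+1248+20·2·24=2208; k=3: 1040+0+20·26·24=13520 → min 2208.
Length 4: M₁..M₄: k=1: 0+2208+14·20·24=8928; k=2: 560+1248+14·2·24=2480; k=3: 1288+0+14·26·24=10024 → min 2480.
Optimal order: ((M₁ M₂) (M₃ M₄)) with cost 2480.

2480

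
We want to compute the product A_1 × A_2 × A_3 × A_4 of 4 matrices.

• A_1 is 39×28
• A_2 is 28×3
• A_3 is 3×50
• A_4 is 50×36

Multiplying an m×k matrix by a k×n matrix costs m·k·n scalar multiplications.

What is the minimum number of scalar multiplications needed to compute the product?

Adjacent pairs: A_1A_2 = 39·28·3 = 3276; A_2A_3 = 28·3·50 = 4200; A_3A_4 = 3·50·36 = 5400.
Length 3: A_1..A_3: k=1: 0+4200+39·28·50=58800; k=2: 3276+0+39·3·50=9126 → min 9126 | A_2..A_4: k=2: 0+5400+28·3·36=8424; k=3: 4200+0+28·50·36=54600 → min 8424.
Length 4: A_1..A_4: k=1: 0+8424+39·28·36=47736; k=2: 3276+5400+39·3·36=12888; k=3: 9126+0+39·50·36=79326 → min 12888.
Optimal order: ((A_1 × A_2) × (A_3 × A_4)) with cost 12888.

12888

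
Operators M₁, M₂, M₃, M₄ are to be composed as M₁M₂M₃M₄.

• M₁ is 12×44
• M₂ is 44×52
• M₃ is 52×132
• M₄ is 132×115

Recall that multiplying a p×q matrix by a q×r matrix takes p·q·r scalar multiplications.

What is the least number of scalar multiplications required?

Adjacent pairs: M₁M₂ = 12·44·52 = 27456; M₂M₃ = 44·52·132 = 302016; M₃M₄ = 52·132·115 = 789360.
Length 3: M₁..M₃: k=1: 0+302016+12·44·132=371712; k=2: 27456+0+12·52·132=109824 → min 109824 | M₂..M₄: k=2: 0+789360+44·52·115=1052480; k=3: 302016+0+44·132·115=969936 → min 969936.
Length 4: M₁..M₄: k=1: 0+969936+12·44·115=1030656; k=2: 27456+789360+12·52·115=888576; k=3: 109824+0+12·132·115=291984 → min 291984.
Optimal order: (((M₁M₂)M₃)M₄) with cost 291984.

291984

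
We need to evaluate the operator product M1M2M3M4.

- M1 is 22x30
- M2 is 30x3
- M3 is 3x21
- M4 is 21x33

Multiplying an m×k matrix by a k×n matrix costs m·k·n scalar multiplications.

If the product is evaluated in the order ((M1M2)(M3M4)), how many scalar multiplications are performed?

(M1M2): 22×30 by 30×3 → 22×3, cost 22·30·3 = 1980
(M3M4): 3×21 by 21×33 → 3×33, cost 3·21·33 = 2079
((M1M2)(M3M4)): 22×3 by 3×33 → 22×33, cost 22·3·33 = 2178; cumulative 6237
Total: 6237 scalar multiplications.

6237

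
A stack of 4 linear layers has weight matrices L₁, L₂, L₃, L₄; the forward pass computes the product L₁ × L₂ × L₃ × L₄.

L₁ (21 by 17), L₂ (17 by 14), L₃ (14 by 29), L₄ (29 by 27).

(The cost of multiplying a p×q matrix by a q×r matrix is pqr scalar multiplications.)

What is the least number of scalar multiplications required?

Adjacent pairs: L₁L₂ = 21·17·14 = 4998; L₂L₃ = 17·14·29 = 6902; L₃L₄ = 14·29·27 = 10962.
Length 3: L₁..L₃: k=1: 0+6902+21·17·29=17255; k=2: 4998+0+21·14·29=13524 → min 13524 | L₂..L₄: k=2: 0+10962+17·14·27=17388; k=3: 6902+0+17·29·27=20213 → min 17388.
Length 4: L₁..L₄: k=1: 0+17388+21·17·27=27027; k=2: 4998+10962+21·14·27=23898; k=3: 13524+0+21·29·27=29967 → min 23898.
Optimal order: ((L₁ × L₂) × (L₃ × L₄)) with cost 23898.

23898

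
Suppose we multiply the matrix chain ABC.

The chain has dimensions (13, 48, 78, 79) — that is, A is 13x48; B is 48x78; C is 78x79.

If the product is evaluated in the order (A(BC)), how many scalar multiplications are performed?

(BC): 48×78 by 78×79 → 48×79, cost 48·78·79 = 295776
(A(BC)): 13×48 by 48×79 → 13×79, cost 13·48·79 = 49296; cumulative 345072
Total: 345072 scalar multiplications.

345072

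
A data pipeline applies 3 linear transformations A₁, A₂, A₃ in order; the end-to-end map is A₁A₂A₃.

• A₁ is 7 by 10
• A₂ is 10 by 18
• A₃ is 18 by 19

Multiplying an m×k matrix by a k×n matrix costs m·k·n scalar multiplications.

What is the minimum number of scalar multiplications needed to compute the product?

3654

Order (A₁(A₂A₃)): (A₂A₃): 10×18 by 18×19 → 10×19, cost 10·18·19 = 3420; (A₁(A₂A₃)): 7×10 by 10×19 → 7×19, cost 7·10·19 = 1330; cumulative 4750. Total 4750.
Order ((A₁A₂)A₃): (A₁A₂): 7×10 by 10×18 → 7×18, cost 7·10·18 = 1260; ((A₁A₂)A₃): 7×18 by 18×19 → 7×19, cost 7·18·19 = 2394; cumulative 3654. Total 3654.
Minimum: 3654.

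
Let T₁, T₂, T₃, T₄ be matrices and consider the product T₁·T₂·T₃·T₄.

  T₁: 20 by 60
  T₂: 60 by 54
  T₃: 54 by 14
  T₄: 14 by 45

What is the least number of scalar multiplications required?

74760

Adjacent pairs: T₁T₂ = 20·60·54 = 64800; T₂T₃ = 60·54·14 = 45360; T₃T₄ = 54·14·45 = 34020.
Length 3: T₁..T₃: k=1: 0+45360+20·60·14=62160; k=2: 64800+0+20·54·14=79920 → min 62160 | T₂..T₄: k=2: 0+34020+60·54·45=179820; k=3: 45360+0+60·14·45=83160 → min 83160.
Length 4: T₁..T₄: k=1: 0+83160+20·60·45=137160; k=2: 64800+34020+20·54·45=147420; k=3: 62160+0+20·14·45=74760 → min 74760.
Optimal order: ((T₁·(T₂·T₃))·T₄) with cost 74760.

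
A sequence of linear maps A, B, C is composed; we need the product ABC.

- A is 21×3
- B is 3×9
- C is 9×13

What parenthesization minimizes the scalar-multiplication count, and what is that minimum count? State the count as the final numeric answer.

(A(BC)): cost 1170.
((AB)C): cost 3024.
Optimal: (A(BC)) with cost 1170.

1170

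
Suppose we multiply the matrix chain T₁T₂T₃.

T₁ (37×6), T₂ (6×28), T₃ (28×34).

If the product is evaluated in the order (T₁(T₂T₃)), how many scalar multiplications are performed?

(T₂T₃): 6×28 by 28×34 → 6×34, cost 6·28·34 = 5712
(T₁(T₂T₃)): 37×6 by 6×34 → 37×34, cost 37·6·34 = 7548; cumulative 13260
Total: 13260 scalar multiplications.

13260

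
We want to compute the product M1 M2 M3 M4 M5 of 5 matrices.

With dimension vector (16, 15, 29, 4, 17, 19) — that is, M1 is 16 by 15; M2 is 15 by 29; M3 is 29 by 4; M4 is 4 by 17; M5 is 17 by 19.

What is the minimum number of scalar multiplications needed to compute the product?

Adjacent pairs: M1M2 = 16·15·29 = 6960; M2M3 = 15·29·4 = 1740; M3M4 = 29·4·17 = 1972; M4M5 = 4·17·19 = 1292.
Length 3: M1..M3: k=1: 0+1740+16·15·4=2700; k=2: 6960+0+16·29·4=8816 → min 2700 | M2..M4: k=2: 0+1972+15·29·17=9367; k=3: 1740+0+15·4·17=2760 → min 2760 | M3..M5: k=3: 0+1292+29·4·19=3496; k=4: 1972+0+29·17·19=11339 → min 3496.
Length 4: M1..M4: k=1: 0+2760+16·15·17=6840; k=2: 6960+1972+16·29·17=16820; k=3: 2700+0+16·4·17=3788 → min 3788 | M2..M5: k=2: 0+3496+15·29·19=11761; k=3: 1740+1292+15·4·19=4172; k=4: 2760+0+15·17·19=7605 → min 4172.
Length 5: M1..M5: k=1: 0+4172+16·15·19=8732; k=2: 6960+3496+16·29·19=19272; k=3: 2700+1292+16·4·19=5208; k=4: 3788+0+16·17·19=8956 → min 5208.
Optimal order: ((M1 (M2 M3)) (M4 M5)) with cost 5208.

5208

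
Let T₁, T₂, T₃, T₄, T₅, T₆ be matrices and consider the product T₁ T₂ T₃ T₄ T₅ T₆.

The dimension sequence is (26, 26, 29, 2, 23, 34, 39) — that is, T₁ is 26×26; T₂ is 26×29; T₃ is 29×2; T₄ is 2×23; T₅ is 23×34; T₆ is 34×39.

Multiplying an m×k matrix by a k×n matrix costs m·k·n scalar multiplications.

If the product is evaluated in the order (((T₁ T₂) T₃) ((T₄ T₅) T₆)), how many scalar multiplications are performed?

(T₁ T₂): 26×26 by 26×29 → 26×29, cost 26·26·29 = 19604
((T₁ T₂) T₃): 26×29 by 29×2 → 26×2, cost 26·29·2 = 1508; cumulative 21112
(T₄ T₅): 2×23 by 23×34 → 2×34, cost 2·23·34 = 1564
((T₄ T₅) T₆): 2×34 by 34×39 → 2×39, cost 2·34·39 = 2652; cumulative 4216
(((T₁ T₂) T₃) ((T₄ T₅) T₆)): 26×2 by 2×39 → 26×39, cost 26·2·39 = 2028; cumulative 27356
Total: 27356 scalar multiplications.

27356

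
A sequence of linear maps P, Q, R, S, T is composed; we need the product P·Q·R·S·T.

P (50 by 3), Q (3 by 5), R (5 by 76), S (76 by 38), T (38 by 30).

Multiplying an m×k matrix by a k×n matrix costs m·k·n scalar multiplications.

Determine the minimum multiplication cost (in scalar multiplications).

17724

Adjacent pairs: PQ = 50·3·5 = 750; QR = 3·5·76 = 1140; RS = 5·76·38 = 14440; ST = 76·38·30 = 86640.
Length 3: P..R: k=1: 0+1140+50·3·76=12540; k=2: 750+0+50·5·76=19750 → min 12540 | Q..S: k=2: 0+14440+3·5·38=15010; k=3: 1140+0+3·76·38=9804 → min 9804 | R..T: k=3: 0+86640+5·76·30=98040; k=4: 14440+0+5·38·30=20140 → min 20140.
Length 4: P..S: k=1: 0+9804+50·3·38=15504; k=2: 750+14440+50·5·38=24690; k=3: 12540+0+50·76·38=156940 → min 15504 | Q..T: k=2: 0+20140+3·5·30=20590; k=3: 1140+86640+3·76·30=94620; k=4: 9804+0+3·38·30=13224 → min 13224.
Length 5: P..T: k=1: 0+13224+50·3·30=17724; k=2: 750+20140+50·5·30=28390; k=3: 12540+86640+50·76·30=213180; k=4: 15504+0+50·38·30=72504 → min 17724.
Optimal order: (P·(((Q·R)·S)·T)) with cost 17724.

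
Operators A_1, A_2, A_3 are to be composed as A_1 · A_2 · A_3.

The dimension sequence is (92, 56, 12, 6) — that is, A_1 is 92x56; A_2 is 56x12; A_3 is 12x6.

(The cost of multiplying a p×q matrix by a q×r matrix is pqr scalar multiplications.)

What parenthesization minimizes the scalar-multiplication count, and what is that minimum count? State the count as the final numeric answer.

(A_1 · (A_2 · A_3)): cost 34944.
((A_1 · A_2) · A_3): cost 68448.
Optimal: (A_1 · (A_2 · A_3)) with cost 34944.

34944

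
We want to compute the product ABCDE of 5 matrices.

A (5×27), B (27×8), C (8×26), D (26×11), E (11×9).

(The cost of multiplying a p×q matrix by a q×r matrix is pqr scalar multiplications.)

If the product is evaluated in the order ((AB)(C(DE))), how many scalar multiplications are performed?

5886

(AB): 5×27 by 27×8 → 5×8, cost 5·27·8 = 1080
(DE): 26×11 by 11×9 → 26×9, cost 26·11·9 = 2574
(C(DE)): 8×26 by 26×9 → 8×9, cost 8·26·9 = 1872; cumulative 4446
((AB)(C(DE))): 5×8 by 8×9 → 5×9, cost 5·8·9 = 360; cumulative 5886
Total: 5886 scalar multiplications.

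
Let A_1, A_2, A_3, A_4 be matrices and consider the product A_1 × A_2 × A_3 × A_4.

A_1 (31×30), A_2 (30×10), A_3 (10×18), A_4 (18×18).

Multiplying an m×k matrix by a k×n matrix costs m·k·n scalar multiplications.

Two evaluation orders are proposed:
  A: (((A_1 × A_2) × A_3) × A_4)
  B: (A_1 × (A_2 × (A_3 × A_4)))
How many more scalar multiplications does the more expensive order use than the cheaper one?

456

Order A = (((A_1 × A_2) × A_3) × A_4): (A_1 × A_2): 31×30 by 30×10 → 31×10, cost 31·30·10 = 9300; ((A_1 × A_2) × A_3): 31×10 by 10×18 → 31×18, cost 31·10·18 = 5580; cumulative 14880; (((A_1 × A_2) × A_3) × A_4): 31×18 by 18×18 → 31×18, cost 31·18·18 = 10044; cumulative 24924. Total 24924.
Order B = (A_1 × (A_2 × (A_3 × A_4))): (A_3 × A_4): 10×18 by 18×18 → 10×18, cost 10·18·18 = 3240; (A_2 × (A_3 × A_4)): 30×10 by 10×18 → 30×18, cost 30·10·18 = 5400; cumulative 8640; (A_1 × (A_2 × (A_3 × A_4))): 31×30 by 30×18 → 31×18, cost 31·30·18 = 16740; cumulative 25380. Total 25380.
Difference: |24924 − 25380| = 456.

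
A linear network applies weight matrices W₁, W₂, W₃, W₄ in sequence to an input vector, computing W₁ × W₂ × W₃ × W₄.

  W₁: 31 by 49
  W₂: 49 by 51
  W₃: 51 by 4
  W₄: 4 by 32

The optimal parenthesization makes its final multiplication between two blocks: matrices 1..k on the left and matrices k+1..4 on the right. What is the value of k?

Adjacent pairs: W₁W₂ = 31·49·51 = 77469; W₂W₃ = 49·51·4 = 9996; W₃W₄ = 51·4·32 = 6528.
Length 3: W₁..W₃: k=1: 0+9996+31·49·4=16072; k=2: 77469+0+31·51·4=83793 → min 16072 | W₂..W₄: k=2: 0+6528+49·51·32=86496; k=3: 9996+0+49·4·32=16268 → min 16268.
Top-level splits: k=1: (W₁..W₁)·(W₂..W₄) → 0+16268+31·49·32 = 64876; k=2: (W₁..W₂)·(W₃..W₄) → 77469+6528+31·51·32 = 134589; k=3: (W₁..W₃)·(W₄..W₄) → 16072+0+31·4·32 = 20040.
Best split is after W₃, i.e. k = 3.

3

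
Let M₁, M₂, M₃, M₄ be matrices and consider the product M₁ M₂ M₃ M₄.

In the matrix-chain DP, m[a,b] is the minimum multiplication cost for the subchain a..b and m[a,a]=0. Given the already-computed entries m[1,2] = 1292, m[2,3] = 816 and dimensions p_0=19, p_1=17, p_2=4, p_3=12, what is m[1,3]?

2204

m[1,3] = min over k∈[1,2] of m[1,k]+m[k+1,3]+p_{0}·p_k·p_{3}.
k=1: 0 + 816 + 19·17·12 = 4692; k=2: 1292 + 0 + 19·4·12 = 2204.
Minimum: 2204 at k=2.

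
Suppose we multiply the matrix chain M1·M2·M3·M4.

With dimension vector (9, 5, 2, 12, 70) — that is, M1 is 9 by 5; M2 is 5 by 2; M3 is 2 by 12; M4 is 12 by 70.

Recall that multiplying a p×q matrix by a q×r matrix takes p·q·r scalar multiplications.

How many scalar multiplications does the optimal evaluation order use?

Adjacent pairs: M1M2 = 9·5·2 = 90; M2M3 = 5·2·12 = 120; M3M4 = 2·12·70 = 1680.
Length 3: M1..M3: k=1: 0+120+9·5·12=660; k=2: 90+0+9·2·12=306 → min 306 | M2..M4: k=2: 0+1680+5·2·70=2380; k=3: 120+0+5·12·70=4320 → min 2380.
Length 4: M1..M4: k=1: 0+2380+9·5·70=5530; k=2: 90+1680+9·2·70=3030; k=3: 306+0+9·12·70=7866 → min 3030.
Optimal order: ((M1·M2)·(M3·M4)) with cost 3030.

3030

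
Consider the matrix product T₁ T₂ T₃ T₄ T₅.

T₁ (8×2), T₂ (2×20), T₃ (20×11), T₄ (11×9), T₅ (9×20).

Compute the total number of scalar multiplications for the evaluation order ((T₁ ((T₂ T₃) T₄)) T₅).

(T₂ T₃): 2×20 by 20×11 → 2×11, cost 2·20·11 = 440
((T₂ T₃) T₄): 2×11 by 11×9 → 2×9, cost 2·11·9 = 198; cumulative 638
(T₁ ((T₂ T₃) T₄)): 8×2 by 2×9 → 8×9, cost 8·2·9 = 144; cumulative 782
((T₁ ((T₂ T₃) T₄)) T₅): 8×9 by 9×20 → 8×20, cost 8·9·20 = 1440; cumulative 2222
Total: 2222 scalar multiplications.

2222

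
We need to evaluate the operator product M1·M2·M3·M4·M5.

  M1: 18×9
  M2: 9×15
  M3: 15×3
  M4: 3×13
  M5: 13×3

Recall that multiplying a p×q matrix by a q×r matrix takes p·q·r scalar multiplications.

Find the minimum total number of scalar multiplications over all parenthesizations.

1089

Adjacent pairs: M1M2 = 18·9·15 = 2430; M2M3 = 9·15·3 = 405; M3M4 = 15·3·13 = 585; M4M5 = 3·13·3 = 117.
Length 3: M1..M3: k=1: 0+405+18·9·3=891; k=2: 2430+0+18·15·3=3240 → min 891 | M2..M4: k=2: 0+585+9·15·13=2340; k=3: 405+0+9·3·13=756 → min 756 | M3..M5: k=3: 0+117+15·3·3=252; k=4: 585+0+15·13·3=1170 → min 252.
Length 4: M1..M4: k=1: 0+756+18·9·13=2862; k=2: 2430+585+18·15·13=6525; k=3: 891+0+18·3·13=1593 → min 1593 | M2..M5: k=2: 0+252+9·15·3=657; k=3: 405+117+9·3·3=603; k=4: 756+0+9·13·3=1107 → min 603.
Length 5: M1..M5: k=1: 0+603+18·9·3=1089; k=2: 2430+252+18·15·3=3492; k=3: 891+117+18·3·3=1170; k=4: 1593+0+18·13·3=2295 → min 1089.
Optimal order: (M1·((M2·M3)·(M4·M5))) with cost 1089.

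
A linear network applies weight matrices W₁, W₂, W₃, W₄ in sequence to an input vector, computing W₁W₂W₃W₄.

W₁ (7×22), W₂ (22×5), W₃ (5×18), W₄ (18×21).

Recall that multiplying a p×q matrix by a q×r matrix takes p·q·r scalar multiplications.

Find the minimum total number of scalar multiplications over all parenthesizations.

3395

Adjacent pairs: W₁W₂ = 7·22·5 = 770; W₂W₃ = 22·5·18 = 1980; W₃W₄ = 5·18·21 = 1890.
Length 3: W₁..W₃: k=1: 0+1980+7·22·18=4752; k=2: 770+0+7·5·18=1400 → min 1400 | W₂..W₄: k=2: 0+1890+22·5·21=4200; k=3: 1980+0+22·18·21=10296 → min 4200.
Length 4: W₁..W₄: k=1: 0+4200+7·22·21=7434; k=2: 770+1890+7·5·21=3395; k=3: 1400+0+7·18·21=4046 → min 3395.
Optimal order: ((W₁W₂)(W₃W₄)) with cost 3395.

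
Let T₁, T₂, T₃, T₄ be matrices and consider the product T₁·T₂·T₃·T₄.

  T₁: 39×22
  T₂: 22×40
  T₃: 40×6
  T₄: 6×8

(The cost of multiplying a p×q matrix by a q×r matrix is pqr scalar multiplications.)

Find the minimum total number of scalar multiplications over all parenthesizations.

12300

Adjacent pairs: T₁T₂ = 39·22·40 = 34320; T₂T₃ = 22·40·6 = 5280; T₃T₄ = 40·6·8 = 1920.
Length 3: T₁..T₃: k=1: 0+5280+39·22·6=10428; k=2: 34320+0+39·40·6=43680 → min 10428 | T₂..T₄: k=2: 0+1920+22·40·8=8960; k=3: 5280+0+22·6·8=6336 → min 6336.
Length 4: T₁..T₄: k=1: 0+6336+39·22·8=13200; k=2: 34320+1920+39·40·8=48720; k=3: 10428+0+39·6·8=12300 → min 12300.
Optimal order: ((T₁·(T₂·T₃))·T₄) with cost 12300.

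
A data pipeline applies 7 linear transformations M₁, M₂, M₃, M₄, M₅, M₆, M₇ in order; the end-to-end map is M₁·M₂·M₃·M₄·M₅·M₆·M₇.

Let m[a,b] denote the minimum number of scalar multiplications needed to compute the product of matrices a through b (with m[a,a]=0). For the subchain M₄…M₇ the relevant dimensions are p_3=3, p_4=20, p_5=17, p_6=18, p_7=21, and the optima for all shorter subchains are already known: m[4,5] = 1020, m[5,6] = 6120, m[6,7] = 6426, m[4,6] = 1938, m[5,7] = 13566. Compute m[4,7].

m[4,7] = min over k∈[4,6] of m[4,k]+m[k+1,7]+p_{3}·p_k·p_{7}.
k=4: 0 + 13566 + 3·20·21 = 14826; k=5: 1020 + 6426 + 3·17·21 = 8517; k=6: 1938 + 0 + 3·18·21 = 3072.
Minimum: 3072 at k=6.

3072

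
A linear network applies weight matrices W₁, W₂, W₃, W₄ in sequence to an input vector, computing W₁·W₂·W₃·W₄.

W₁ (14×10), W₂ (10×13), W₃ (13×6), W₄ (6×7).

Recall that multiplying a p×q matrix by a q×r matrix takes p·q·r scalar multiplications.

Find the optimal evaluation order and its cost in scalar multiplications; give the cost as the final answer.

2180

Adjacent pairs: W₁W₂ = 14·10·13 = 1820; W₂W₃ = 10·13·6 = 780; W₃W₄ = 13·6·7 = 546.
Length 3: W₁..W₃: k=1: 0+780+14·10·6=1620; k=2: 1820+0+14·13·6=2912 → min 1620 | W₂..W₄: k=2: 0+546+10·13·7=1456; k=3: 780+0+10·6·7=1200 → min 1200.
Length 4: W₁..W₄: k=1: 0+1200+14·10·7=2180; k=2: 1820+546+14·13·7=3640; k=3: 1620+0+14·6·7=2208 → min 2180.
Optimal parenthesization: (W₁·((W₂·W₃)·W₄)) with cost 2180.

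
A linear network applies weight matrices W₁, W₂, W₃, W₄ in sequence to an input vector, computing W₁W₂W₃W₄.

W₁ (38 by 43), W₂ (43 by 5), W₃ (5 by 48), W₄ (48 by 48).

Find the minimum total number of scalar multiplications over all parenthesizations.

Adjacent pairs: W₁W₂ = 38·43·5 = 8170; W₂W₃ = 43·5·48 = 10320; W₃W₄ = 5·48·48 = 11520.
Length 3: W₁..W₃: k=1: 0+10320+38·43·48=88752; k=2: 8170+0+38·5·48=17290 → min 17290 | W₂..W₄: k=2: 0+11520+43·5·48=21840; k=3: 10320+0+43·48·48=109392 → min 21840.
Length 4: W₁..W₄: k=1: 0+21840+38·43·48=100272; k=2: 8170+11520+38·5·48=28810; k=3: 17290+0+38·48·48=104842 → min 28810.
Optimal order: ((W₁W₂)(W₃W₄)) with cost 28810.

28810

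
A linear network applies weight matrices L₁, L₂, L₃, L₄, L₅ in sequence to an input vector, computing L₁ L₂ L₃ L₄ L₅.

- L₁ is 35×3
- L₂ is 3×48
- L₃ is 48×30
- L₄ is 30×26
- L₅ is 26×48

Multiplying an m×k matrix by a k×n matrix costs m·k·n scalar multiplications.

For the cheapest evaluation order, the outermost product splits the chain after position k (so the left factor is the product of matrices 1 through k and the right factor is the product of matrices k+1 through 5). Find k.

Adjacent pairs: L₁L₂ = 35·3·48 = 5040; L₂L₃ = 3·48·30 = 4320; L₃L₄ = 48·30·26 = 37440; L₄L₅ = 30·26·48 = 37440.
Length 3: L₁..L₃: k=1: 0+4320+35·3·30=7470; k=2: 5040+0+35·48·30=55440 → min 7470 | L₂..L₄: k=2: 0+37440+3·48·26=41184; k=3: 4320+0+3·30·26=6660 → min 6660 | L₃..L₅: k=3: 0+37440+48·30·48=106560; k=4: 37440+0+48·26·48=97344 → min 97344.
Length 4: L₁..L₄: k=1: 0+6660+35·3·26=9390; k=2: 5040+37440+35·48·26=86160; k=3: 7470+0+35·30·26=34770 → min 9390 | L₂..L₅: k=2: 0+97344+3·48·48=104256; k=3: 4320+37440+3·30·48=46080; k=4: 6660+0+3·26·48=10404 → min 10404.
Top-level splits: k=1: (L₁..L₁)·(L₂..L₅) → 0+10404+35·3·48 = 15444; k=2: (L₁..L₂)·(L₃..L₅) → 5040+97344+35·48·48 = 183024; k=3: (L₁..L₃)·(L₄..L₅) → 7470+37440+35·30·48 = 95310; k=4: (L₁..L₄)·(L₅..L₅) → 9390+0+35·26·48 = 53070.
Best split is after L₁, i.e. k = 1.

1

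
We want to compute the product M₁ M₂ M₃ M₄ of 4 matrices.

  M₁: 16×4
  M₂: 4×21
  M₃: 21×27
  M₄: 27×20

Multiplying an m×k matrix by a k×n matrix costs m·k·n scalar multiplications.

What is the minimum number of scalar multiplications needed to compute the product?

5708

Adjacent pairs: M₁M₂ = 16·4·21 = 1344; M₂M₃ = 4·21·27 = 2268; M₃M₄ = 21·27·20 = 11340.
Length 3: M₁..M₃: k=1: 0+2268+16·4·27=3996; k=2: 1344+0+16·21·27=10416 → min 3996 | M₂..M₄: k=2: 0+11340+4·21·20=13020; k=3: 2268+0+4·27·20=4428 → min 4428.
Length 4: M₁..M₄: k=1: 0+4428+16·4·20=5708; k=2: 1344+11340+16·21·20=19404; k=3: 3996+0+16·27·20=12636 → min 5708.
Optimal order: (M₁ ((M₂ M₃) M₄)) with cost 5708.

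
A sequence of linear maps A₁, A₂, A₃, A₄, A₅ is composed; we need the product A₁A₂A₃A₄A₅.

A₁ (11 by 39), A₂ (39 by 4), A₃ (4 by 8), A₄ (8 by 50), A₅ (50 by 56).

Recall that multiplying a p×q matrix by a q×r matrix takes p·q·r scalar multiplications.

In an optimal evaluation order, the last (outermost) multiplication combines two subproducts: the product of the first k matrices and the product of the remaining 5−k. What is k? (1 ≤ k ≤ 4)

2

Adjacent pairs: A₁A₂ = 11·39·4 = 1716; A₂A₃ = 39·4·8 = 1248; A₃A₄ = 4·8·50 = 1600; A₄A₅ = 8·50·56 = 22400.
Length 3: A₁..A₃: k=1: 0+1248+11·39·8=4680; k=2: 1716+0+11·4·8=2068 → min 2068 | A₂..A₄: k=2: 0+1600+39·4·50=9400; k=3: 1248+0+39·8·50=16848 → min 9400 | A₃..A₅: k=3: 0+22400+4·8·56=24192; k=4: 1600+0+4·50·56=12800 → min 12800.
Length 4: A₁..A₄: k=1: 0+9400+11·39·50=30850; k=2: 1716+1600+11·4·50=5516; k=3: 2068+0+11·8·50=6468 → min 5516 | A₂..A₅: k=2: 0+12800+39·4·56=21536; k=3: 1248+22400+39·8·56=41120; k=4: 9400+0+39·50·56=118600 → min 21536.
Top-level splits: k=1: (A₁..A₁)·(A₂..A₅) → 0+21536+11·39·56 = 45560; k=2: (A₁..A₂)·(A₃..A₅) → 1716+12800+11·4·56 = 16980; k=3: (A₁..A₃)·(A₄..A₅) → 2068+22400+11·8·56 = 29396; k=4: (A₁..A₄)·(A₅..A₅) → 5516+0+11·50·56 = 36316.
Best split is after A₂, i.e. k = 2.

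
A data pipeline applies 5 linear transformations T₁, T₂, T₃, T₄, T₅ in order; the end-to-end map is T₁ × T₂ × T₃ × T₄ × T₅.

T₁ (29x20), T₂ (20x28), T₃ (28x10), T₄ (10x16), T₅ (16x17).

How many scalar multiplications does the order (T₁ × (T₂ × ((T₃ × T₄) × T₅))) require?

(T₃ × T₄): 28×10 by 10×16 → 28×16, cost 28·10·16 = 4480
((T₃ × T₄) × T₅): 28×16 by 16×17 → 28×17, cost 28·16·17 = 7616; cumulative 12096
(T₂ × ((T₃ × T₄) × T₅)): 20×28 by 28×17 → 20×17, cost 20·28·17 = 9520; cumulative 21616
(T₁ × (T₂ × ((T₃ × T₄) × T₅))): 29×20 by 20×17 → 29×17, cost 29·20·17 = 9860; cumulative 31476
Total: 31476 scalar multiplications.

31476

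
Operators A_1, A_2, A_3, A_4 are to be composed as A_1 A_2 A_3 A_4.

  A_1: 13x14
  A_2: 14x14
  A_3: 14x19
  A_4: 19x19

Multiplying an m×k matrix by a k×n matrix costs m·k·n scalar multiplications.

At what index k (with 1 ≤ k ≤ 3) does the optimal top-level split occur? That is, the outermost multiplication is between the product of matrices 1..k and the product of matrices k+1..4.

Adjacent pairs: A_1A_2 = 13·14·14 = 2548; A_2A_3 = 14·14·19 = 3724; A_3A_4 = 14·19·19 = 5054.
Length 3: A_1..A_3: k=1: 0+3724+13·14·19=7182; k=2: 2548+0+13·14·19=6006 → min 6006 | A_2..A_4: k=2: 0+5054+14·14·19=8778; k=3: 3724+0+14·19·19=8778 → min 8778.
Top-level splits: k=1: (A_1..A_1)·(A_2..A_4) → 0+8778+13·14·19 = 12236; k=2: (A_1..A_2)·(A_3..A_4) → 2548+5054+13·14·19 = 11060; k=3: (A_1..A_3)·(A_4..A_4) → 6006+0+13·19·19 = 10699.
Best split is after A_3, i.e. k = 3.

3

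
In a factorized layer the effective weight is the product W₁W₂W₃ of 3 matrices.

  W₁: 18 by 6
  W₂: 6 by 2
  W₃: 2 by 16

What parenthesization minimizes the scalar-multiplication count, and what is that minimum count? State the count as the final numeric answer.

(W₁(W₂W₃)): cost 1920.
((W₁W₂)W₃): cost 792.
Optimal: ((W₁W₂)W₃) with cost 792.

792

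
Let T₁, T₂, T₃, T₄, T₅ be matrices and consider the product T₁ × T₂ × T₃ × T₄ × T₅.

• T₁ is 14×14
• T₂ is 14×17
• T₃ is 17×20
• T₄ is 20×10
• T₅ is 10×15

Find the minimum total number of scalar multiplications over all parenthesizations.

Adjacent pairs: T₁T₂ = 14·14·17 = 3332; T₂T₃ = 14·17·20 = 4760; T₃T₄ = 17·20·10 = 3400; T₄T₅ = 20·10·15 = 3000.
Length 3: T₁..T₃: k=1: 0+4760+14·14·20=8680; k=2: 3332+0+14·17·20=8092 → min 8092 | T₂..T₄: k=2: 0+3400+14·17·10=5780; k=3: 4760+0+14·20·10=7560 → min 5780 | T₃..T₅: k=3: 0+3000+17·20·15=8100; k=4: 3400+0+17·10·15=5950 → min 5950.
Length 4: T₁..T₄: k=1: 0+5780+14·14·10=7740; k=2: 3332+3400+14·17·10=9112; k=3: 8092+0+14·20·10=10892 → min 7740 | T₂..T₅: k=2: 0+5950+14·17·15=9520; k=3: 4760+3000+14·20·15=11960; k=4: 5780+0+14·10·15=7880 → min 7880.
Length 5: T₁..T₅: k=1: 0+7880+14·14·15=10820; k=2: 3332+5950+14·17·15=12852; k=3: 8092+3000+14·20·15=15292; k=4: 7740+0+14·10·15=9840 → min 9840.
Optimal order: ((T₁ × (T₂ × (T₃ × T₄))) × T₅) with cost 9840.

9840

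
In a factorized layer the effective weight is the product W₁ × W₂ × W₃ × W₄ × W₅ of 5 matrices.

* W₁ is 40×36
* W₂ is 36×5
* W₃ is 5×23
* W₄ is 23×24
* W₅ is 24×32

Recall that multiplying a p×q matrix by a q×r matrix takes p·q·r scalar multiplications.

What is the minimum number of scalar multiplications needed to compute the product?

Adjacent pairs: W₁W₂ = 40·36·5 = 7200; W₂W₃ = 36·5·23 = 4140; W₃W₄ = 5·23·24 = 2760; W₄W₅ = 23·24·32 = 17664.
Length 3: W₁..W₃: k=1: 0+4140+40·36·23=37260; k=2: 7200+0+40·5·23=11800 → min 11800 | W₂..W₄: k=2: 0+2760+36·5·24=7080; k=3: 4140+0+36·23·24=24012 → min 7080 | W₃..W₅: k=3: 0+17664+5·23·32=21344; k=4: 2760+0+5·24·32=6600 → min 6600.
Length 4: W₁..W₄: k=1: 0+7080+40·36·24=41640; k=2: 7200+2760+40·5·24=14760; k=3: 11800+0+40·23·24=33880 → min 14760 | W₂..W₅: k=2: 0+6600+36·5·32=12360; k=3: 4140+17664+36·23·32=48300; k=4: 7080+0+36·24·32=34728 → min 12360.
Length 5: W₁..W₅: k=1: 0+12360+40·36·32=58440; k=2: 7200+6600+40·5·32=20200; k=3: 11800+17664+40·23·32=58904; k=4: 14760+0+40·24·32=45480 → min 20200.
Optimal order: ((W₁ × W₂) × ((W₃ × W₄) × W₅)) with cost 20200.

20200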